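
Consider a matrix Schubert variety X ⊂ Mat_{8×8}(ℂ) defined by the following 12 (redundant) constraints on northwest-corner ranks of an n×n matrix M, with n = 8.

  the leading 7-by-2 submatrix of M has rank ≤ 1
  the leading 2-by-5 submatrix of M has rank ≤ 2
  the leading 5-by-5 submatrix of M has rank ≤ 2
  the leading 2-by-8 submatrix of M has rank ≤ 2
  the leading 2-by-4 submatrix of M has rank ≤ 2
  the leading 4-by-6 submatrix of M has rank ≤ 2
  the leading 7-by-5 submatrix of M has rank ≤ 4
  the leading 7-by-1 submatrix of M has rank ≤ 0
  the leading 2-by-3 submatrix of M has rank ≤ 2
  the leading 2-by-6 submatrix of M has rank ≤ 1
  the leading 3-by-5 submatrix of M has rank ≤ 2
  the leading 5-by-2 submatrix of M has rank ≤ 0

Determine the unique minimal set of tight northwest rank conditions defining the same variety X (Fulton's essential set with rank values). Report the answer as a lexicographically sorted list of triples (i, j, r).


Reconstructing r_w from the 12 given conditions:

  row 1: 0 | 0 | 1 | 1 | 1 | 1 | 1 | 1
  row 2: 0 | 0 | 1 | 1 | 1 | 1 | 2 | 2
  row 3: 0 | 0 | 1 | 2 | 2 | 2 | 3 | 3
  row 4: 0 | 0 | 1 | 2 | 2 | 2 | 3 | 4
  row 5: 0 | 0 | 1 | 2 | 2 | 3 | 4 | 5
  row 6: 0 | 1 | 2 | 3 | 3 | 4 | 5 | 6
  row 7: 0 | 1 | 2 | 3 | 4 | 5 | 6 | 7
  row 8: 1 | 2 | 3 | 4 | 5 | 6 | 7 | 8

second differences of R give the permutation w = (3, 7, 4, 8, 6, 2, 5, 1).

Fulton essential set (5 of the 18 Rothe cells):

[(2, 6, 1), (4, 6, 2), (5, 2, 0), (5, 5, 2), (7, 1, 0)]


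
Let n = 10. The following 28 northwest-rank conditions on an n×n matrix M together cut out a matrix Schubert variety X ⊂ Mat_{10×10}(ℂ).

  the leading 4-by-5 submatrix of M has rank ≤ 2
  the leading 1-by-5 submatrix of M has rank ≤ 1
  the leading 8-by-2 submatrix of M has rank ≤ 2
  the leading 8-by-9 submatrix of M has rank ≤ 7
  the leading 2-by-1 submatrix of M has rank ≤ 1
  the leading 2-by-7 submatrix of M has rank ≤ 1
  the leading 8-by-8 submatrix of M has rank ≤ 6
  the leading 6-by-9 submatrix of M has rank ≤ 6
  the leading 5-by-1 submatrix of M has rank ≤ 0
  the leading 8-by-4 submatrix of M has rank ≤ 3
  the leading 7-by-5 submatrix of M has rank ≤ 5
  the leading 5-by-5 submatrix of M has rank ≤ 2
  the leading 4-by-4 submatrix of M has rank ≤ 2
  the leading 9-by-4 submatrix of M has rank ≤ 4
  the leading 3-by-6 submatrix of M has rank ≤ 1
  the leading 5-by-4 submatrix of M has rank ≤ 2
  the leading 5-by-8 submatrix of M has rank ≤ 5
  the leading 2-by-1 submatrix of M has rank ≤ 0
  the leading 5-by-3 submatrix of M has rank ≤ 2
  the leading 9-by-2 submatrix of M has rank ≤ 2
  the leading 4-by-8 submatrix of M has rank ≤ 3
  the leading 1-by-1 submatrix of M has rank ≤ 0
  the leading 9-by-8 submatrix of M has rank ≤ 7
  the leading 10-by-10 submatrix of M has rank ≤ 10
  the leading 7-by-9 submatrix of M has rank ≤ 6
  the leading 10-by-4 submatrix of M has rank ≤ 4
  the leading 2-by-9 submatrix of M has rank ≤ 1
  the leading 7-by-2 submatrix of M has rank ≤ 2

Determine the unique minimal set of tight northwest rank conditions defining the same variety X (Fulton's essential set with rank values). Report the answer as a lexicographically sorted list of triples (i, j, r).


Recovering R(i,j) via the rank-extension bound from the 28 conditions:

  i=1: 0  1  1  1  1  1  1  1  1  1
  i=2: 0  1  1  1  1  1  1  1  1  2
  i=3: 0  1  1  1  1  1  2  2  2  3
  i=4: 0  1  2  2  2  2  3  3  3  4
  i=5: 0  1  2  2  2  3  4  4  4  5
  i=6: 1  2  3  3  3  4  5  5  5  6
  i=7: 1  2  3  3  4  5  6  6  6  7
  i=8: 1  2  3  3  4  5  6  6  7  8
  i=9: 1  2  3  4  5  6  7  7  8  9
  i=10: 1  2  3  4  5  6  7  8  9  10

second differences of R give the permutation w = (2, 10, 7, 3, 6, 1, 5, 9, 4, 8).

Rothe diagram D(w) (21 cells), 6 SE-corners (essential conditions):

[(2, 9, 1), (3, 6, 1), (5, 1, 0), (5, 5, 2), (8, 4, 3), (8, 8, 6)]


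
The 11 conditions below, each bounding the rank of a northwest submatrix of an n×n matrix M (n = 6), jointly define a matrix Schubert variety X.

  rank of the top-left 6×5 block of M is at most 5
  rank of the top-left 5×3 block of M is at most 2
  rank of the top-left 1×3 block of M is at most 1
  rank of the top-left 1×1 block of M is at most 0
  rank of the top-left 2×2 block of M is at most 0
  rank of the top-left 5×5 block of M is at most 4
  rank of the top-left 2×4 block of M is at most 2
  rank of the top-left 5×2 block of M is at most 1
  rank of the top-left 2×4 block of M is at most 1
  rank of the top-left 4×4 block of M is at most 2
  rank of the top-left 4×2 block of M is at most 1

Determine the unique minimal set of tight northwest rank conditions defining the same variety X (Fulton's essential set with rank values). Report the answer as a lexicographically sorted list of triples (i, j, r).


Recovering R(i,j) via the rank-extension bound from the 11 conditions:

  i=1: 0, 0, 1, 1, 1, 1
  i=2: 0, 0, 1, 1, 2, 2
  i=3: 1, 1, 2, 2, 3, 3
  i=4: 1, 1, 2, 2, 3, 4
  i=5: 1, 1, 2, 3, 4, 5
  i=6: 1, 2, 3, 4, 5, 6

giving w = (3, 5, 1, 6, 4, 2) via Δ²R.

4 SE-corners of the 8-cell Rothe diagram give Ess(w):

[(2, 2, 0), (2, 4, 1), (4, 4, 2), (5, 2, 1)]


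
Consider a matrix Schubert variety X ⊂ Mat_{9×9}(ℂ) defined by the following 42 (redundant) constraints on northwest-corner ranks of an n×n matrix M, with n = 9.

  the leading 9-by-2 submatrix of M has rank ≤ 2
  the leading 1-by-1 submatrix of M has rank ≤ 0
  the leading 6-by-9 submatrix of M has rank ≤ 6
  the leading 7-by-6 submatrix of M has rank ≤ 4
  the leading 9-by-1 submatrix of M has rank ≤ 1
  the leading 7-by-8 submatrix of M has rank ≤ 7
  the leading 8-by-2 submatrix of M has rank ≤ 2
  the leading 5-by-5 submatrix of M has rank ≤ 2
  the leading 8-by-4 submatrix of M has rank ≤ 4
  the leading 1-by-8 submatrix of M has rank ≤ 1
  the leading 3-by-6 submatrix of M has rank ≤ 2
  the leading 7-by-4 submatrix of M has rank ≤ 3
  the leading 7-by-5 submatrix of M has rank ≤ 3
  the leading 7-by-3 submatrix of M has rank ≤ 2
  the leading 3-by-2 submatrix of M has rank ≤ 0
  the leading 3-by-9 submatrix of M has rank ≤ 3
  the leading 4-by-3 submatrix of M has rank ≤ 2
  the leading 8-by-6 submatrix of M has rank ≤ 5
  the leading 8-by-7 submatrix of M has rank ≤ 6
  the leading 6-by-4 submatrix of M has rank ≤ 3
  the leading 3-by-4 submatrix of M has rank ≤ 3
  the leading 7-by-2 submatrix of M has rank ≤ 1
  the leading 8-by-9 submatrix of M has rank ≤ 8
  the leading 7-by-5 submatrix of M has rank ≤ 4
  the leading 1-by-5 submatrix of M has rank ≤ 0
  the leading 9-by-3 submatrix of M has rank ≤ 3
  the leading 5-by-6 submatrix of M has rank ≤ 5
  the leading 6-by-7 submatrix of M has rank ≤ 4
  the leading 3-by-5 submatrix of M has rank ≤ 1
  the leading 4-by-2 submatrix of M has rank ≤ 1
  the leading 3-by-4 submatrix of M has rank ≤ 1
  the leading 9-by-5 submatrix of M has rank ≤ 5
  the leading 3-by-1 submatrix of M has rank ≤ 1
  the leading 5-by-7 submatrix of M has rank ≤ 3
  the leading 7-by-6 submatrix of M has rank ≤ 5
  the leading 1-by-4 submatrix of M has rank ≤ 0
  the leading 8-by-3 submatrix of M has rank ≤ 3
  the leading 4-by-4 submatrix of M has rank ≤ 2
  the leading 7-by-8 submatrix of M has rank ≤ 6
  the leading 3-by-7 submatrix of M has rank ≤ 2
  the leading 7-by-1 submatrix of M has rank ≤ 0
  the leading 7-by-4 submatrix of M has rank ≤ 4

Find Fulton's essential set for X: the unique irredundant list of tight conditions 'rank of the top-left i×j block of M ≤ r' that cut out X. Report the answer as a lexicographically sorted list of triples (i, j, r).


Recovering R(i,j) via the rank-extension bound from the 42 conditions:

  R[1]: 0  0  0  0  0  1  1  1  1
  R[2]: 0  0  1  1  1  2  2  2  2
  R[3]: 0  0  1  1  1  2  2  3  3
  R[4]: 0  1  2  2  2  3  3  4  4
  R[5]: 0  1  2  2  2  3  3  4  5
  R[6]: 0  1  2  3  3  4  4  5  6
  R[7]: 0  1  2  3  3  4  5  6  7
  R[8]: 1  2  3  4  4  5  6  7  8
  R[9]: 1  2  3  4  5  6  7  8  9

reading off 1-entries of Δ²R: w = (6, 3, 8, 2, 9, 4, 7, 1, 5).

D(w) has 20 cells with 8 SE-corners; essential set:

[(1, 5, 0), (3, 2, 0), (3, 5, 1), (3, 7, 2), (5, 5, 2), (5, 7, 3), (7, 1, 0), (7, 5, 3)]


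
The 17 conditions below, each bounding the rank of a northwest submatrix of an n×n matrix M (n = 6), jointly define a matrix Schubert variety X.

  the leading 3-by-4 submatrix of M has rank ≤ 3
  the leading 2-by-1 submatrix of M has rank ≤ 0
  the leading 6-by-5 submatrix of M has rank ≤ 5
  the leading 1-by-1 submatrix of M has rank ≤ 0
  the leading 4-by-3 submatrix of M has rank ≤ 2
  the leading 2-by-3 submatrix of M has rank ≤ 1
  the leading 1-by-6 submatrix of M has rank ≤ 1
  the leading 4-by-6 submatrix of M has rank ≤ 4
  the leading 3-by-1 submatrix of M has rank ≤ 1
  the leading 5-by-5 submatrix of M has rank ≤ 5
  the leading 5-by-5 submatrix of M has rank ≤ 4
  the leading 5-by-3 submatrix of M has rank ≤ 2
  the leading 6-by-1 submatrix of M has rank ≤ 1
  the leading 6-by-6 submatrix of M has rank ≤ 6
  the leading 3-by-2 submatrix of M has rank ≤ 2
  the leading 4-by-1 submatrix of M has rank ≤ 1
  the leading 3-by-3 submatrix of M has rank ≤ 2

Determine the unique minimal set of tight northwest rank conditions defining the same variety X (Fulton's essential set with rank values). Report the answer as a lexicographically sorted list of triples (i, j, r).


Propagating the 17 rank bounds to every northwest block:

  R[1]: 0 1 1 1 1 1
  R[2]: 0 1 1 2 2 2
  R[3]: 1 2 2 3 3 3
  R[4]: 1 2 2 3 4 4
  R[5]: 1 2 2 3 4 5
  R[6]: 1 2 3 4 5 6

so w = (2, 4, 1, 5, 6, 3).

Rothe diagram D(w) (5 cells), 3 SE-corners (essential conditions):

[(2, 1, 0), (2, 3, 1), (5, 3, 2)]


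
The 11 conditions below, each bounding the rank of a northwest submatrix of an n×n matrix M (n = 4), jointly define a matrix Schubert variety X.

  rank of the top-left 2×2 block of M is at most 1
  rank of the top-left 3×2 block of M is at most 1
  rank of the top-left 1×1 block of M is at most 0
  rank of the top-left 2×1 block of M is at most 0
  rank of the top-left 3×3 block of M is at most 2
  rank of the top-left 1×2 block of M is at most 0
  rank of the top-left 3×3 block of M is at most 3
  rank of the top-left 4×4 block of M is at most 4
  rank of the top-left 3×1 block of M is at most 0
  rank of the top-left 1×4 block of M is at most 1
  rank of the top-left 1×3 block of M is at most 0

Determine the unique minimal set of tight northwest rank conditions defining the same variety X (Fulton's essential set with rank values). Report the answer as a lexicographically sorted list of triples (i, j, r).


Reconstructing r_w from the 11 given conditions:

  i=1: 0  0  0  1
  i=2: 0  1  1  2
  i=3: 0  1  2  3
  i=4: 1  2  3  4

hence w(1..4) = (4, 2, 3, 1).

2 SE-corners of the 5-cell Rothe diagram give Ess(w):

[(1, 3, 0), (3, 1, 0)]


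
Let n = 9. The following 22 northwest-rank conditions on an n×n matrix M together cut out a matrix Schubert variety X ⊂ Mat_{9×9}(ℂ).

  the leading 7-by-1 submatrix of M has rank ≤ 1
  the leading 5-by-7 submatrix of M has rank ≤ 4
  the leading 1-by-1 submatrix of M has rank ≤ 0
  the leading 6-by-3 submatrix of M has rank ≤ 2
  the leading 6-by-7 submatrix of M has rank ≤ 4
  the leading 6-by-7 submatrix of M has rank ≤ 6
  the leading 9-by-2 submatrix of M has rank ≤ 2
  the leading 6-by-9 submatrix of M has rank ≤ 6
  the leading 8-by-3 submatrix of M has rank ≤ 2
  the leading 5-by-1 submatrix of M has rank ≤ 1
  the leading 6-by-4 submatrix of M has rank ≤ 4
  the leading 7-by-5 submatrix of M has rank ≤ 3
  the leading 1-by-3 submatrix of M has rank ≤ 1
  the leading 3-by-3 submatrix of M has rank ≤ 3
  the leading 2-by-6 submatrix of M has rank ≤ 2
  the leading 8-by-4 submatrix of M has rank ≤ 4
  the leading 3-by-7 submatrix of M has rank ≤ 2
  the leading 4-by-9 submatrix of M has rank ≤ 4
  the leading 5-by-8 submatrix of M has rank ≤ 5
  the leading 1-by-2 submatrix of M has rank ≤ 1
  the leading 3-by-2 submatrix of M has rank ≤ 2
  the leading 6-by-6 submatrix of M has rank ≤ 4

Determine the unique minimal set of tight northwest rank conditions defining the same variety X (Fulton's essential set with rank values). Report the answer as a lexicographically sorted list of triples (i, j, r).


Reconstructing r_w from the 22 given conditions:

  0 1 1 1 1 1 1 1 1
  1 2 2 2 2 2 2 2 2
  1 2 2 2 2 2 2 3 3
  1 2 2 3 3 3 3 4 4
  1 2 2 3 3 4 4 5 5
  1 2 2 3 3 4 4 5 6
  1 2 2 3 3 4 5 6 7
  1 2 2 3 4 5 6 7 8
  1 2 3 4 5 6 7 8 9

reading off 1-entries of Δ²R: w = (2, 1, 8, 4, 6, 9, 7, 5, 3).

5 SE-corners of the 15-cell Rothe diagram give Ess(w):

[(1, 1, 0), (3, 7, 2), (6, 7, 4), (7, 5, 3), (8, 3, 2)]


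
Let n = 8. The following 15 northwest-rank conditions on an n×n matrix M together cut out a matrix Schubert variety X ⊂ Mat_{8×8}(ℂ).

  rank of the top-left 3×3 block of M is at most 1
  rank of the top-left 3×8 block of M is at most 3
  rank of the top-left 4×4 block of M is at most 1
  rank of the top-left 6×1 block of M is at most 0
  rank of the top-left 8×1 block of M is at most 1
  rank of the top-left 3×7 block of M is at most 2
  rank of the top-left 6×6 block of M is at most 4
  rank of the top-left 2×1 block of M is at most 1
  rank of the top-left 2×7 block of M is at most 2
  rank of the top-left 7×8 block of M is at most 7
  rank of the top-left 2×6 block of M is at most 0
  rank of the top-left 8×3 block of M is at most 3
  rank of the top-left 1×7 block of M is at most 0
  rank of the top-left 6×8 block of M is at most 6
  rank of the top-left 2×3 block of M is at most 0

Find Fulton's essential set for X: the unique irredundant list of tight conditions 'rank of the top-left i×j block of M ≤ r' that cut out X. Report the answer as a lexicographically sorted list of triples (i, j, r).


The tightest implied rank at each (i,j), from the 15 conditions:

  0  0  0  0  0  0  0  1
  0  0  0  0  0  0  1  2
  0  1  1  1  1  1  2  3
  0  1  1  1  2  2  3  4
  0  1  2  2  3  3  4  5
  0  1  2  3  4  4  5  6
  1  2  3  4  5  5  6  7
  1  2  3  4  5  6  7  8

hence w(1..8) = (8, 7, 2, 5, 3, 4, 1, 6).

D(w) has 19 cells with 4 SE-corners; essential set:

[(1, 7, 0), (2, 6, 0), (4, 4, 1), (6, 1, 0)]


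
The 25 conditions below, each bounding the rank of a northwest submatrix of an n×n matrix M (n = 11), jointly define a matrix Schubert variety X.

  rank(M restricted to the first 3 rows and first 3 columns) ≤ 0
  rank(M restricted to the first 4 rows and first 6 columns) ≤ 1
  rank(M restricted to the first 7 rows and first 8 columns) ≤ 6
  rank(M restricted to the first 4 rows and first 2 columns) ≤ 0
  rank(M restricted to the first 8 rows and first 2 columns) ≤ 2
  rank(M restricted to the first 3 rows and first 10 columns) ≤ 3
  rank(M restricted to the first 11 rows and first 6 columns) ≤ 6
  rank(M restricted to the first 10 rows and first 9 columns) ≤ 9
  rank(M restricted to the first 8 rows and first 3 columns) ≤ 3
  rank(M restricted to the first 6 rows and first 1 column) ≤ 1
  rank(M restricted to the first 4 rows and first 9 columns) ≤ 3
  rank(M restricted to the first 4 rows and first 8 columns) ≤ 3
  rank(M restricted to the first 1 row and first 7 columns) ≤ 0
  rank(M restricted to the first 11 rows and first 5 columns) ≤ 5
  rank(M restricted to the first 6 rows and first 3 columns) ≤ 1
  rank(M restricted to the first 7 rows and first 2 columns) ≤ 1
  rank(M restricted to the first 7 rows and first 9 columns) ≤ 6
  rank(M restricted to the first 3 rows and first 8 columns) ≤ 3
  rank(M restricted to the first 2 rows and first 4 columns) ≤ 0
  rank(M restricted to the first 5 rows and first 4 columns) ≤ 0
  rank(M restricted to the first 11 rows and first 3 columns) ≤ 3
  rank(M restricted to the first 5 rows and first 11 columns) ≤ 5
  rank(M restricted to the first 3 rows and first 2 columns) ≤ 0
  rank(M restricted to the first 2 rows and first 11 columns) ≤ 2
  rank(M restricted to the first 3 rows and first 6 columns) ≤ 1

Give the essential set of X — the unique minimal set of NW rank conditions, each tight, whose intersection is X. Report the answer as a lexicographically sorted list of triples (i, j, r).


The tightest implied rank at each (i,j), from the 25 conditions:

  i=1: 0 0 0 0 0 0 0 1 1 1 1
  i=2: 0 0 0 0 1 1 1 2 2 2 2
  i=3: 0 0 0 0 1 1 2 3 3 3 3
  i=4: 0 0 0 0 1 1 2 3 3 4 4
  i=5: 0 0 0 0 1 2 3 4 4 5 5
  i=6: 1 1 1 1 2 3 4 5 5 6 6
  i=7: 1 1 2 2 3 4 5 6 6 7 7
  i=8: 1 2 3 3 4 5 6 7 7 8 8
  i=9: 1 2 3 4 5 6 7 8 8 9 9
  i=10: 1 2 3 4 5 6 7 8 9 10 10
  i=11: 1 2 3 4 5 6 7 8 9 10 11

second differences of R give the permutation w = (8, 5, 7, 10, 6, 1, 3, 2, 4, 9, 11).

Rothe diagram D(w) (27 cells), 5 SE-corners (essential conditions):

[(1, 7, 0), (4, 6, 1), (4, 9, 3), (5, 4, 0), (7, 2, 1)]


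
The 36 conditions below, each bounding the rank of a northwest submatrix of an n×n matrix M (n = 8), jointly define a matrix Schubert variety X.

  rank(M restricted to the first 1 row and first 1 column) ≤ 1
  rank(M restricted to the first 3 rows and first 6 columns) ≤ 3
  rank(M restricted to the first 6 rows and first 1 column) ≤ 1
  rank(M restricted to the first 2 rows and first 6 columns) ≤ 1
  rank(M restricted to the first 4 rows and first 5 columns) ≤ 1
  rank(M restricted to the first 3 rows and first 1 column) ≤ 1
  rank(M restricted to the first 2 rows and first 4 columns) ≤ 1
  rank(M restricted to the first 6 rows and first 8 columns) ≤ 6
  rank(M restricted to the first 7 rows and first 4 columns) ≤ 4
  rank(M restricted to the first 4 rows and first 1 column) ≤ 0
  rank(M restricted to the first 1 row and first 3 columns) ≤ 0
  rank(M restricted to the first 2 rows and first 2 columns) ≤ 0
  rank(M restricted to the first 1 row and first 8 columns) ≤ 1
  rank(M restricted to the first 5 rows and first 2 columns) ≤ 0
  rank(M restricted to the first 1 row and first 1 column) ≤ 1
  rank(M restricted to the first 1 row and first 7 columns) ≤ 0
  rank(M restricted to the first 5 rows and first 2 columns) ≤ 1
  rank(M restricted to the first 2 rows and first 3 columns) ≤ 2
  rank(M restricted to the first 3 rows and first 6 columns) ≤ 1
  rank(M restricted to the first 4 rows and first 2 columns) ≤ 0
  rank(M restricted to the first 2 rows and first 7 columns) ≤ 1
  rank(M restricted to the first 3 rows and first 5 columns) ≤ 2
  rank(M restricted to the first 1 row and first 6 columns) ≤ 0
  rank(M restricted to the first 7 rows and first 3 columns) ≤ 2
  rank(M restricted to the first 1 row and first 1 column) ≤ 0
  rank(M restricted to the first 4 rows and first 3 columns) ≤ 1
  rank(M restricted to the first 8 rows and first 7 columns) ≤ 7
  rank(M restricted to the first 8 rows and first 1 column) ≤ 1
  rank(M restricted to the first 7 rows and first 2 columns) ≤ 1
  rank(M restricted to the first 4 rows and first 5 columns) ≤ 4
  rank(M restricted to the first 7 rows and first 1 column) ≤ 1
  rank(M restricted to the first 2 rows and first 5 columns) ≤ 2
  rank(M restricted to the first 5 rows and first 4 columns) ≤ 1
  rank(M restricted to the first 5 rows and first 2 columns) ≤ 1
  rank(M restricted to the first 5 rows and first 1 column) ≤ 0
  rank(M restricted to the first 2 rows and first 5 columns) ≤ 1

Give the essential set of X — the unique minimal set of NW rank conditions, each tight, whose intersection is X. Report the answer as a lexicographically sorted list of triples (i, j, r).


The tightest implied rank at each (i,j), from the 36 conditions:

  i=1: 0 | 0 | 0 | 0 | 0 | 0 | 0 | 1
  i=2: 0 | 0 | 1 | 1 | 1 | 1 | 1 | 2
  i=3: 0 | 0 | 1 | 1 | 1 | 1 | 2 | 3
  i=4: 0 | 0 | 1 | 1 | 1 | 2 | 3 | 4
  i=5: 0 | 0 | 1 | 1 | 2 | 3 | 4 | 5
  i=6: 1 | 1 | 2 | 2 | 3 | 4 | 5 | 6
  i=7: 1 | 1 | 2 | 3 | 4 | 5 | 6 | 7
  i=8: 1 | 2 | 3 | 4 | 5 | 6 | 7 | 8

hence w(1..8) = (8, 3, 7, 6, 5, 1, 4, 2).

Fulton essential set (6 of the 22 Rothe cells):

[(1, 7, 0), (3, 6, 1), (4, 5, 1), (5, 2, 0), (5, 4, 1), (7, 2, 1)]


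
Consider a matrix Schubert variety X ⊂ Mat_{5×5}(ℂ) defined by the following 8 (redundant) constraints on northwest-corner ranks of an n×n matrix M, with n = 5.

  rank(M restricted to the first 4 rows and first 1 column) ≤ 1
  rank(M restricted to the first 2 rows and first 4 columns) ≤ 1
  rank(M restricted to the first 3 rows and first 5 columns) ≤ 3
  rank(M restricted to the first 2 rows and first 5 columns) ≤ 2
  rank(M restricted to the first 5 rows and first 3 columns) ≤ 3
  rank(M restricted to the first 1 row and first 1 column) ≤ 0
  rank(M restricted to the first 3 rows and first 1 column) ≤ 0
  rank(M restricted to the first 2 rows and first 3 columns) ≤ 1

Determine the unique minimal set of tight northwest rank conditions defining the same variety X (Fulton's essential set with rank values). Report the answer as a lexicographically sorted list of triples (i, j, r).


Rank table r_w(5×5) implied by the 8 constraints:

  0 1 1 1 1
  0 1 1 1 2
  0 1 2 2 3
  1 2 3 3 4
  1 2 3 4 5

reading off 1-entries of Δ²R: w = (2, 5, 3, 1, 4).

|D(w)|=5, |Ess(w)|=2:

[(2, 4, 1), (3, 1, 0)]


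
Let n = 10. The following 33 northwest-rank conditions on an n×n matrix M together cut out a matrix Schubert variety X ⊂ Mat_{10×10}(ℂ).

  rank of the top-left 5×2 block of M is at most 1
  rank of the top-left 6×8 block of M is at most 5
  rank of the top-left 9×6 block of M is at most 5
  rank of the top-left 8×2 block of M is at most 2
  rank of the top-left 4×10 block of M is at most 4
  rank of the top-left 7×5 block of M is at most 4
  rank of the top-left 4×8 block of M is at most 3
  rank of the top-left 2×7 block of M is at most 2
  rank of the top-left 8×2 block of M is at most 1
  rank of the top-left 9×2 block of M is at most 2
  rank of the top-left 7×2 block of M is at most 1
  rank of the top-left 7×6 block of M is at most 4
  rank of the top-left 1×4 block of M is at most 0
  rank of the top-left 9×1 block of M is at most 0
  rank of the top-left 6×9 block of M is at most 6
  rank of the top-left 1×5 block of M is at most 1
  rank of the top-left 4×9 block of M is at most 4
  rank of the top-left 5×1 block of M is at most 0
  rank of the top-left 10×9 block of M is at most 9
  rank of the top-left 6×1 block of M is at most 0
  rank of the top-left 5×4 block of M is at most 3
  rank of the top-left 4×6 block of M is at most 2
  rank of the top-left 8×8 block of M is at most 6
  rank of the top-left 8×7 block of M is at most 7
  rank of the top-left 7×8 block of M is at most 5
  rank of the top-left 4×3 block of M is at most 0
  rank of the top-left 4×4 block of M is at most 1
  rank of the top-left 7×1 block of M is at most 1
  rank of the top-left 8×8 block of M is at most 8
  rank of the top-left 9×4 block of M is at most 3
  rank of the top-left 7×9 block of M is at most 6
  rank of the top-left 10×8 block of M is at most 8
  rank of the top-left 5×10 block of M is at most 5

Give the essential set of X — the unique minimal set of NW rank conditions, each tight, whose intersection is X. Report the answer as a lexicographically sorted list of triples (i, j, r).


Propagating the 33 rank bounds to every northwest block:

  0 0 0 0 1 1 1 1 1 1
  0 0 0 1 2 2 2 2 2 2
  0 0 0 1 2 2 3 3 3 3
  0 0 0 1 2 2 3 3 4 4
  0 1 1 2 3 3 4 4 5 5
  0 1 2 3 4 4 5 5 6 6
  0 1 2 3 4 4 5 5 6 7
  0 1 2 3 4 5 6 6 7 8
  0 1 2 3 4 5 6 7 8 9
  1 2 3 4 5 6 7 8 9 10

so w = (5, 4, 7, 9, 2, 3, 10, 6, 8, 1).

Rothe diagram D(w) (23 cells), 7 SE-corners (essential conditions):

[(1, 4, 0), (4, 3, 0), (4, 6, 2), (4, 8, 3), (7, 6, 4), (7, 8, 5), (9, 1, 0)]


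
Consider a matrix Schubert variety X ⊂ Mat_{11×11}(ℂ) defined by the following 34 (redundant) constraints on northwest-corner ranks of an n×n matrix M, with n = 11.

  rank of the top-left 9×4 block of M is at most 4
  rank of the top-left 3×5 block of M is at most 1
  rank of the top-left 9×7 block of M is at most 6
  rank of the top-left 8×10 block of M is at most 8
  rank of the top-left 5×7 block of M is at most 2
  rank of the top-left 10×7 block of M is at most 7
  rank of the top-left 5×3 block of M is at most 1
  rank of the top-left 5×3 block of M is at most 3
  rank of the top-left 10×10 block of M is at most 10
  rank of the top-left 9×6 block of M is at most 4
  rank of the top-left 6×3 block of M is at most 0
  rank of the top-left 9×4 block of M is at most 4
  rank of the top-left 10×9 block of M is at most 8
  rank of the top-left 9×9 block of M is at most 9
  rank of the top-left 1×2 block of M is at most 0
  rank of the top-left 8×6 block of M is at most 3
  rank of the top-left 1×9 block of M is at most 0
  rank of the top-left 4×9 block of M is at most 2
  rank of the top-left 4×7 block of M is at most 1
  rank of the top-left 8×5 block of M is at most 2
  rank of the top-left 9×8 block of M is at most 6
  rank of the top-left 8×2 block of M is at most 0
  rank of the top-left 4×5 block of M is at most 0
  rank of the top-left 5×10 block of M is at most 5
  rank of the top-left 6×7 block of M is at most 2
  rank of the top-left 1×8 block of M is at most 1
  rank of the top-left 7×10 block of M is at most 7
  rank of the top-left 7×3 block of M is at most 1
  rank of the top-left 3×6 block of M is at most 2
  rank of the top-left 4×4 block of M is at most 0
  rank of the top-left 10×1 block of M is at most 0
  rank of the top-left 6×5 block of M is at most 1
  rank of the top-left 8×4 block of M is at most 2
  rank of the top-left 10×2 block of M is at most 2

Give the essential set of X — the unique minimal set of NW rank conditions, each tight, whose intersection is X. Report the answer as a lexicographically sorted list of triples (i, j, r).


Reconstructing r_w from the 34 given conditions:

  i=1: 0, 0, 0, 0, 0, 0, 0, 0, 0, 1, 1
  i=2: 0, 0, 0, 0, 0, 1, 1, 1, 1, 2, 2
  i=3: 0, 0, 0, 0, 0, 1, 1, 2, 2, 3, 3
  i=4: 0, 0, 0, 0, 0, 1, 1, 2, 2, 3, 4
  i=5: 0, 0, 0, 1, 1, 2, 2, 3, 3, 4, 5
  i=6: 0, 0, 0, 1, 1, 2, 2, 3, 4, 5, 6
  i=7: 0, 0, 1, 2, 2, 3, 3, 4, 5, 6, 7
  i=8: 0, 0, 1, 2, 2, 3, 4, 5, 6, 7, 8
  i=9: 0, 1, 2, 3, 3, 4, 5, 6, 7, 8, 9
  i=10: 0, 1, 2, 3, 4, 5, 6, 7, 8, 9, 10
  i=11: 1, 2, 3, 4, 5, 6, 7, 8, 9, 10, 11

so w = (10, 6, 8, 11, 4, 9, 3, 7, 2, 5, 1).

ℓ(w)=42; the 10 essential cells (i,j,r):

[(1, 9, 0), (4, 5, 0), (4, 7, 1), (4, 9, 2), (6, 3, 0), (6, 5, 1), (6, 7, 2), (8, 2, 0), (8, 5, 2), (10, 1, 0)]


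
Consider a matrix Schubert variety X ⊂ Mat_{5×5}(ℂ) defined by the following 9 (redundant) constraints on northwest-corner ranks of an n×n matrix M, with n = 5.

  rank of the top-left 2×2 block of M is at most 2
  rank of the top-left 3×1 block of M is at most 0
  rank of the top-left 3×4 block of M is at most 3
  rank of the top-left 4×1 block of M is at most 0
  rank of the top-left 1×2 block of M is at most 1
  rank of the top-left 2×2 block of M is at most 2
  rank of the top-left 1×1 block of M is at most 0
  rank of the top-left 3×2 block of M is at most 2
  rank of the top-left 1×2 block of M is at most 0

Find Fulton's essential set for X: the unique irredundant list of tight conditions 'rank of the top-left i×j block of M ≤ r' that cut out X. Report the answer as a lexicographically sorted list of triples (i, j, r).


Rank table r_w(5×5) implied by the 9 constraints:

  i=1: 0 0 1 1 1
  i=2: 0 1 2 2 2
  i=3: 0 1 2 3 3
  i=4: 0 1 2 3 4
  i=5: 1 2 3 4 5

reading off 1-entries of Δ²R: w = (3, 2, 4, 5, 1).

ℓ(w)=5; the 2 essential cells (i,j,r):

[(1, 2, 0), (4, 1, 0)]


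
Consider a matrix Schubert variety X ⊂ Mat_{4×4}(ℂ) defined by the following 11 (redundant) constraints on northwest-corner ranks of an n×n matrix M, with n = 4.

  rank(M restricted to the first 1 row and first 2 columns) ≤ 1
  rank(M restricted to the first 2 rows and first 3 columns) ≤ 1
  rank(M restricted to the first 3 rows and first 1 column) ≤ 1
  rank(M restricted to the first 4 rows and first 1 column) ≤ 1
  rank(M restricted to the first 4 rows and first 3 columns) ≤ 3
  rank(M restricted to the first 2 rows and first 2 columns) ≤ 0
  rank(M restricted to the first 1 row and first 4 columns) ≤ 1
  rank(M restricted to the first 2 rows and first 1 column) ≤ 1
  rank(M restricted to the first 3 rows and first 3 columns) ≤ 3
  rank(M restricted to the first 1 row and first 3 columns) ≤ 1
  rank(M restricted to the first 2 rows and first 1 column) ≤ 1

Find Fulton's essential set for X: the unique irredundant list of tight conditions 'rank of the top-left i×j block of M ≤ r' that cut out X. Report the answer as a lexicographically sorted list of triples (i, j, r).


Recovering R(i,j) via the rank-extension bound from the 11 conditions:

  R[1]: 0  0  1  1
  R[2]: 0  0  1  2
  R[3]: 1  1  2  3
  R[4]: 1  2  3  4

so w = (3, 4, 1, 2).

D(w) has 4 cells with 1 SE-corner; essential set:

[(2, 2, 0)]


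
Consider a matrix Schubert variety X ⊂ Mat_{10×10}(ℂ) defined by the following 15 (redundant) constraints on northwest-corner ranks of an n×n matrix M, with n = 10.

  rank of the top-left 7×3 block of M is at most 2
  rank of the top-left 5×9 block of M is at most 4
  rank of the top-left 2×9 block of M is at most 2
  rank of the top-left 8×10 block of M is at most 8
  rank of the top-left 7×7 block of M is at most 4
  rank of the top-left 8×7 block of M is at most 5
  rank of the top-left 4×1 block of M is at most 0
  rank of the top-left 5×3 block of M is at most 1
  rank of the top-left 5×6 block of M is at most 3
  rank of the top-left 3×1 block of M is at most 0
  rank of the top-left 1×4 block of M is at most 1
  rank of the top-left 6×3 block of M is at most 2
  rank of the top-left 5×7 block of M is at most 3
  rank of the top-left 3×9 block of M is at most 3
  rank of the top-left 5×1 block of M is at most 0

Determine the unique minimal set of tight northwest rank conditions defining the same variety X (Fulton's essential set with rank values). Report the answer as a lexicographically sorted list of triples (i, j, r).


Rank table r_w(10×10) implied by the 15 constraints:

  row 1: 0  1  1  1  1  1  1  1  1  1
  row 2: 0  1  1  2  2  2  2  2  2  2
  row 3: 0  1  1  2  3  3  3  3  3  3
  row 4: 0  1  1  2  3  3  3  4  4  4
  row 5: 0  1  1  2  3  3  3  4  4  5
  row 6: 1  2  2  3  4  4  4  5  5  6
  row 7: 1  2  2  3  4  4  4  5  6  7
  row 8: 1  2  3  4  5  5  5  6  7  8
  row 9: 1  2  3  4  5  6  6  7  8  9
  row 10: 1  2  3  4  5  6  7  8  9  10

giving w = (2, 4, 5, 8, 10, 1, 9, 3, 6, 7) via Δ²R.

6 SE-corners of the 17-cell Rothe diagram give Ess(w):

[(5, 1, 0), (5, 3, 1), (5, 7, 3), (5, 9, 4), (7, 3, 2), (7, 7, 4)]


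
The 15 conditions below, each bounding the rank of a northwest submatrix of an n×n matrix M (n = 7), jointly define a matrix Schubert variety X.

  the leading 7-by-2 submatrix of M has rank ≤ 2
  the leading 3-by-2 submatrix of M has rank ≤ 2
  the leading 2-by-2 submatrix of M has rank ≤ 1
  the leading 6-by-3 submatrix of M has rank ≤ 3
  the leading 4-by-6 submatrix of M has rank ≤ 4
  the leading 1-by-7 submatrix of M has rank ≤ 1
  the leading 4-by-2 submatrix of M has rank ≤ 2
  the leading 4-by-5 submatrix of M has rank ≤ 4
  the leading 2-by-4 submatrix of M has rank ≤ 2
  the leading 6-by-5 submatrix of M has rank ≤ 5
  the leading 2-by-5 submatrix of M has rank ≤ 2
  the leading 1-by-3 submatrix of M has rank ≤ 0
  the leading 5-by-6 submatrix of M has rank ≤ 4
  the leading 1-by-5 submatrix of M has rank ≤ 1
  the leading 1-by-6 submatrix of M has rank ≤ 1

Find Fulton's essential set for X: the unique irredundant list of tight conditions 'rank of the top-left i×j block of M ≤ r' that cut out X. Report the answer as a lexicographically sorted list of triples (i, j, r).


Computing R[i][j] = min implied NW-rank bound (n=7, 15 conditions):

  0 | 0 | 0 | 1 | 1 | 1 | 1
  1 | 1 | 1 | 2 | 2 | 2 | 2
  1 | 2 | 2 | 3 | 3 | 3 | 3
  1 | 2 | 3 | 4 | 4 | 4 | 4
  1 | 2 | 3 | 4 | 4 | 4 | 5
  1 | 2 | 3 | 4 | 5 | 5 | 6
  1 | 2 | 3 | 4 | 5 | 6 | 7

so w = (4, 1, 2, 3, 7, 5, 6).

|D(w)|=5, |Ess(w)|=2:

[(1, 3, 0), (5, 6, 4)]


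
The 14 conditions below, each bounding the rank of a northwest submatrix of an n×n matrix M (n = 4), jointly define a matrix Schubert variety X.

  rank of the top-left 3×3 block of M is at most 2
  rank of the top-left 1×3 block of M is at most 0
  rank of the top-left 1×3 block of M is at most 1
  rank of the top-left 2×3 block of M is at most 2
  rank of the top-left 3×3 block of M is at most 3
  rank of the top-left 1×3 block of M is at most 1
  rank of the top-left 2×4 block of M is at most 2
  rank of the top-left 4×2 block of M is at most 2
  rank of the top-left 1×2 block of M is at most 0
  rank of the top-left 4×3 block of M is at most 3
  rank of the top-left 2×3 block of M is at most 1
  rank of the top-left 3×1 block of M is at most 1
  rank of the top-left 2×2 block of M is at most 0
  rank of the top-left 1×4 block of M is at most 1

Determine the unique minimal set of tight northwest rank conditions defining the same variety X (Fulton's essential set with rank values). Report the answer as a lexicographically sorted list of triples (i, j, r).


Recovering R(i,j) via the rank-extension bound from the 14 conditions:

  row 1: 0  0  0  1
  row 2: 0  0  1  2
  row 3: 1  1  2  3
  row 4: 1  2  3  4

so w = (4, 3, 1, 2).

|D(w)|=5, |Ess(w)|=2:

[(1, 3, 0), (2, 2, 0)]


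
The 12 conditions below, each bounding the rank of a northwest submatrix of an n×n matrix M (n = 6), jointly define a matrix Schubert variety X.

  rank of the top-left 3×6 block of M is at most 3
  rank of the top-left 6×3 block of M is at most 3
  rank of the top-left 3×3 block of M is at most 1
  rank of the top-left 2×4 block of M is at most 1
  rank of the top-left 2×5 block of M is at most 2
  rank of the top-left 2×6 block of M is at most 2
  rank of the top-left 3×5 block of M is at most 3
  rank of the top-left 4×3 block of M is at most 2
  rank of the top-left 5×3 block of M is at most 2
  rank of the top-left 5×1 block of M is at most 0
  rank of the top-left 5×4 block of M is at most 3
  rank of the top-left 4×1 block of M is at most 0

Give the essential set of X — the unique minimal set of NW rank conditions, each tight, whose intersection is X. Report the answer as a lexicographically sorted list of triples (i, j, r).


Reconstructing r_w from the 12 given conditions:

  0  1  1  1  1  1
  0  1  1  1  2  2
  0  1  1  2  3  3
  0  1  2  3  4  4
  0  1  2  3  4  5
  1  2  3  4  5  6

the unique w with this rank table is (2, 5, 4, 3, 6, 1).

|D(w)|=8, |Ess(w)|=3:

[(2, 4, 1), (3, 3, 1), (5, 1, 0)]


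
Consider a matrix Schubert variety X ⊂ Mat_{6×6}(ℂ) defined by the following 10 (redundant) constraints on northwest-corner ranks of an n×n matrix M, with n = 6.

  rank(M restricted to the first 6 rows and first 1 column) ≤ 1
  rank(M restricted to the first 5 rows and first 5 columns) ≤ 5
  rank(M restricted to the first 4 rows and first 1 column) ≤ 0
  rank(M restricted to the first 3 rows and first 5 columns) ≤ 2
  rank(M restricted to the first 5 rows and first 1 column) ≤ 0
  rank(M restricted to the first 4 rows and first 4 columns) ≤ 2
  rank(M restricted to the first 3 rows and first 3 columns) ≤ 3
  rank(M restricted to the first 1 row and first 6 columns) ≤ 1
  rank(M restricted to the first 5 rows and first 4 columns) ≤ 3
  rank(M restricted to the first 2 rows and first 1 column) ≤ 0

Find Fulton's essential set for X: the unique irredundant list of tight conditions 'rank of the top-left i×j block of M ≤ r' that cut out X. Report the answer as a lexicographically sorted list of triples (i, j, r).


The tightest implied rank at each (i,j), from the 10 conditions:

  0  1  1  1  1  1
  0  1  2  2  2  2
  0  1  2  2  2  3
  0  1  2  2  3  4
  0  1  2  3  4  5
  1  2  3  4  5  6

second differences of R give the permutation w = (2, 3, 6, 5, 4, 1).

3 SE-corners of the 8-cell Rothe diagram give Ess(w):

[(3, 5, 2), (4, 4, 2), (5, 1, 0)]


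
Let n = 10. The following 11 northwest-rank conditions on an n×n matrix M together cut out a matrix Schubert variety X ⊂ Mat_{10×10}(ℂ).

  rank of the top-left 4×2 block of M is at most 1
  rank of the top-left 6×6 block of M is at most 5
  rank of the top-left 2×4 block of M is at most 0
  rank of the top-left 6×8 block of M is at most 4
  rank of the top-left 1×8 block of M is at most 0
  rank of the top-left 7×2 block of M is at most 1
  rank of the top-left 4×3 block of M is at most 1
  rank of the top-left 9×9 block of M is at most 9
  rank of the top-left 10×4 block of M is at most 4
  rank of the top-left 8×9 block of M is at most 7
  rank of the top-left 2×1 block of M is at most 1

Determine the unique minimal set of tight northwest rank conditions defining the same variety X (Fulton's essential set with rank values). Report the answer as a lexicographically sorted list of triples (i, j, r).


The tightest implied rank at each (i,j), from the 11 conditions:

  i=1: 0 | 0 | 0 | 0 | 0 | 0 | 0 | 0 | 1 | 1
  i=2: 0 | 0 | 0 | 0 | 1 | 1 | 1 | 1 | 2 | 2
  i=3: 1 | 1 | 1 | 1 | 2 | 2 | 2 | 2 | 3 | 3
  i=4: 1 | 1 | 1 | 2 | 3 | 3 | 3 | 3 | 4 | 4
  i=5: 1 | 1 | 2 | 3 | 4 | 4 | 4 | 4 | 5 | 5
  i=6: 1 | 1 | 2 | 3 | 4 | 4 | 4 | 4 | 5 | 6
  i=7: 1 | 1 | 2 | 3 | 4 | 5 | 5 | 5 | 6 | 7
  i=8: 1 | 2 | 3 | 4 | 5 | 6 | 6 | 6 | 7 | 8
  i=9: 1 | 2 | 3 | 4 | 5 | 6 | 7 | 7 | 8 | 9
  i=10: 1 | 2 | 3 | 4 | 5 | 6 | 7 | 8 | 9 | 10

reading off 1-entries of Δ²R: w = (9, 5, 1, 4, 3, 10, 6, 2, 7, 8).

Fulton essential set (5 of the 20 Rothe cells):

[(1, 8, 0), (2, 4, 0), (4, 3, 1), (6, 8, 4), (7, 2, 1)]


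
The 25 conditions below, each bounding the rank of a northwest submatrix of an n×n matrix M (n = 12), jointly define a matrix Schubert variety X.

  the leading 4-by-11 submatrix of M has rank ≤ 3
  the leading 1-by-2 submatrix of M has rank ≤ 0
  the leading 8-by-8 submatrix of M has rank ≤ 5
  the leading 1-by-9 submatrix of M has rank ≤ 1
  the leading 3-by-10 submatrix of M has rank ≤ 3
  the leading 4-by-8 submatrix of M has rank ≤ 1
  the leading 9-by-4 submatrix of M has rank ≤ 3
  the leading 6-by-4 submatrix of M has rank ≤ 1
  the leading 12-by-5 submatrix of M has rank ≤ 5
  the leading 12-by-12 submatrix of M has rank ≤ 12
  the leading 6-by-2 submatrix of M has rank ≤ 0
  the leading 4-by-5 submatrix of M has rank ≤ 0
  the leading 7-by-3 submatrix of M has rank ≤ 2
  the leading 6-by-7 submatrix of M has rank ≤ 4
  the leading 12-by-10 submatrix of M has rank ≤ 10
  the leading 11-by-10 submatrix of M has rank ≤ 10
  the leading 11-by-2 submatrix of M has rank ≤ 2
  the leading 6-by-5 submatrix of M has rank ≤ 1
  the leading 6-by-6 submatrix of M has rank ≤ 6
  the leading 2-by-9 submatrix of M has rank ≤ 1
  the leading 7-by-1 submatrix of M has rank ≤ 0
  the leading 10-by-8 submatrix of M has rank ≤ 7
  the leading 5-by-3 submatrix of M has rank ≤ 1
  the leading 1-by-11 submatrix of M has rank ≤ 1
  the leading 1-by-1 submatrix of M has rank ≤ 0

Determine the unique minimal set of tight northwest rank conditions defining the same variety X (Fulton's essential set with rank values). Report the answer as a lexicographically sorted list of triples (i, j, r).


Computing R[i][j] = min implied NW-rank bound (n=12, 25 conditions):

  0 | 0 | 0 | 0 | 0 | 1 | 1 | 1 | 1 | 1 | 1 | 1
  0 | 0 | 0 | 0 | 0 | 1 | 1 | 1 | 1 | 2 | 2 | 2
  0 | 0 | 0 | 0 | 0 | 1 | 1 | 1 | 2 | 3 | 3 | 3
  0 | 0 | 0 | 0 | 0 | 1 | 1 | 1 | 2 | 3 | 3 | 4
  0 | 0 | 1 | 1 | 1 | 2 | 2 | 2 | 3 | 4 | 4 | 5
  0 | 0 | 1 | 1 | 1 | 2 | 3 | 3 | 4 | 5 | 5 | 6
  0 | 1 | 2 | 2 | 2 | 3 | 4 | 4 | 5 | 6 | 6 | 7
  1 | 2 | 3 | 3 | 3 | 4 | 5 | 5 | 6 | 7 | 7 | 8
  1 | 2 | 3 | 3 | 4 | 5 | 6 | 6 | 7 | 8 | 8 | 9
  1 | 2 | 3 | 4 | 5 | 6 | 7 | 7 | 8 | 9 | 9 | 10
  1 | 2 | 3 | 4 | 5 | 6 | 7 | 8 | 9 | 10 | 10 | 11
  1 | 2 | 3 | 4 | 5 | 6 | 7 | 8 | 9 | 10 | 11 | 12

reading off 1-entries of Δ²R: w = (6, 10, 9, 12, 3, 7, 2, 1, 5, 4, 8, 11).

ℓ(w)=36; the 8 essential cells (i,j,r):

[(2, 9, 1), (4, 5, 0), (4, 8, 1), (4, 11, 3), (6, 2, 0), (6, 5, 1), (7, 1, 0), (9, 4, 3)]
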